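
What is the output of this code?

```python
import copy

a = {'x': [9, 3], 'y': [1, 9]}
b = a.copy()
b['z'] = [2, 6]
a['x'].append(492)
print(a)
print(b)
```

Key concept: shallow copy of dict with mutable values.
Step by step:
`a = {'x': [9, 3], 'y': [1, 9]}` → a = {'x': [9, 3], 'y': [1, 9]}
`b = a.copy()` → b = {'x': [9, 3], 'y': [1, 9]}
`b['z'] = [2, 6]` → b = {'x': [9, 3], 'y': [1, 9], 'z': [2, 6]}
`a['x'].append(492)` → a = {'x': [9, 3, 492], 'y': [1, 9]}; b = {'x': [9, 3, 492], 'y': [1, 9], 'z': [2, 6]}
`print(a)` → prints {'x': [9, 3, 492], 'y': [1, 9]}
`print(b)` → prints {'x': [9, 3, 492], 'y': [1, 9], 'z': [2, 6]}

Answer:
{'x': [9, 3, 492], 'y': [1, 9]}
{'x': [9, 3, 492], 'y': [1, 9], 'z': [2, 6]}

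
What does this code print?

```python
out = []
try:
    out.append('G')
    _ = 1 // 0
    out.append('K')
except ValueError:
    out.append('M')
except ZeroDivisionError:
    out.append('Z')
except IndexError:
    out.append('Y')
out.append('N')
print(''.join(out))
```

Execution trace: 'G' (try body) → 'Z' (except ZeroDivisionError) → 'N' (after the try/except). Output: GZN

Answer: GZN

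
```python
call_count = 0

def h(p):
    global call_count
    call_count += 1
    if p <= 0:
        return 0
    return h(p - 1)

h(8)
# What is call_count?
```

Linear recursion stepping by 1: 9 calls from p=8 down to ≤0.

Answer: 9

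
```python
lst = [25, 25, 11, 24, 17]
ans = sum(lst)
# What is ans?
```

Trace:
`lst = [25, 25, 11, 24, 17]` → lst = [25, 25, 11, 24, 17]
`ans = sum(lst)` → ans = 102
So ans = 102

Answer: 102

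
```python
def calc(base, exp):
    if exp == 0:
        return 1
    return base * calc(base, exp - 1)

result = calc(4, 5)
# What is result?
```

calc(4, 5) = 4 * 4 * 4 * 4 * 4 = 1024

Answer: 1024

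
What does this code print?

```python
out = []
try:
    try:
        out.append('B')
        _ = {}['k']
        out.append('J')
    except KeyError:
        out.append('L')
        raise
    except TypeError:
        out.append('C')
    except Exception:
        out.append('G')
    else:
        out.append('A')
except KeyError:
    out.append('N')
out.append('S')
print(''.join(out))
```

Execution trace: 'B' (inner try body) → 'L' (inner except KeyError) → 'N' (outer except KeyError) → 'S' (after the try/except). Output: BLNS

Answer: BLNS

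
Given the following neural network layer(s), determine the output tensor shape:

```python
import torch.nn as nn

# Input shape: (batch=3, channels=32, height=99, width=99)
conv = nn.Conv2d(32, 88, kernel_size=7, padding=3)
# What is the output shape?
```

Input: (3, 32, 99, 99) -> Output: (3, 88, 99, 99)

Answer: (3, 88, 99, 99)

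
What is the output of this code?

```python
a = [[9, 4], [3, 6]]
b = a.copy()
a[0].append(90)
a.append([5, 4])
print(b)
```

Key concept: shallow copy with nested lists.
Step by step:
`a = [[9, 4], [3, 6]]` → a = [[9, 4], [3, 6]]
`b = a.copy()` → b = [[9, 4], [3, 6]]
`a[0].append(90)` → a = [[9, 4, 90], [3, 6]]; b = [[9, 4, 90], [3, 6]]
`a.append([5, 4])` → a = [[9, 4, 90], [3, 6], [5, 4]]
`print(b)` → prints [[9, 4, 90], [3, 6]]

Answer: [[9, 4, 90], [3, 6]]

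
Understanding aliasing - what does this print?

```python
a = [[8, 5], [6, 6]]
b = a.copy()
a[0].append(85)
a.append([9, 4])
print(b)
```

Key concept: shallow copy with nested lists.
Step by step:
`a = [[8, 5], [6, 6]]` → a = [[8, 5], [6, 6]]
`b = a.copy()` → b = [[8, 5], [6, 6]]
`a[0].append(85)` → a = [[8, 5, 85], [6, 6]]; b = [[8, 5, 85], [6, 6]]
`a.append([9, 4])` → a = [[8, 5, 85], [6, 6], [9, 4]]
`print(b)` → prints [[8, 5, 85], [6, 6]]

Answer: [[8, 5, 85], [6, 6]]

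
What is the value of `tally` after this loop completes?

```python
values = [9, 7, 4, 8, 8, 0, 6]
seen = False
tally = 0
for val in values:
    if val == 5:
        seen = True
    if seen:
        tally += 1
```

Count elements after first 5 in [9, 7, 4, 8, 8, 0, 6]
`tally` takes the values: 0

Answer: 0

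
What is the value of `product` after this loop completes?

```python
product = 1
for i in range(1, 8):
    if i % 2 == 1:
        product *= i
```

Product of odd numbers 1 to 7
`product` takes the values: 1 → 3 → 15 → 105

Answer: 105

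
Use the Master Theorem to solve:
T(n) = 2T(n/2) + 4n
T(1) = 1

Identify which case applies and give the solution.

a=2, b=2, f(n)=4n. log_2(2) = 1. Since c=1 = 1, Case 2 applies: T(n) = Θ(n^log_b(a) · log n) = O(n log n).

Answer: O(n log n) - Case 2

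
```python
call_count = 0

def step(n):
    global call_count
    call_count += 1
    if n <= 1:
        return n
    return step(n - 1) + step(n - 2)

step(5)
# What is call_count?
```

Calls(n) = 1 + Calls(n-1) + Calls(n-2); Calls(0)=Calls(1)=1. For n=5 this gives 15.

Answer: 15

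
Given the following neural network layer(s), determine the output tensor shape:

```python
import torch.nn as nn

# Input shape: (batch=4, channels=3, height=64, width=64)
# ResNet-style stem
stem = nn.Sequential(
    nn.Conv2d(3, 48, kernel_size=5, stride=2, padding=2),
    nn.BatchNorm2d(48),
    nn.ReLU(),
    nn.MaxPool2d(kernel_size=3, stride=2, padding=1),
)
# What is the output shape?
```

Input: (4, 3, 64, 64) -> after Conv2d 5x5 stride=2: (4, 48, 32, 32) -> Output: (4, 48, 16, 16)

Answer: (4, 48, 16, 16)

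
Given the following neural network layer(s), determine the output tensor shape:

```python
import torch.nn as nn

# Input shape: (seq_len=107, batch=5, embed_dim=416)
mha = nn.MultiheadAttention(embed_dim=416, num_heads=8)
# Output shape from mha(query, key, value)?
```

Input: (107, 5, 416) -> Output: (107, 5, 416)

Answer: (107, 5, 416)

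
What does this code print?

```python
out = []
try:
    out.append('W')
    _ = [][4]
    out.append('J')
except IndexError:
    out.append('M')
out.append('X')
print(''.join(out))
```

Execution trace: 'W' (try body) → 'M' (except IndexError) → 'X' (after the try/except). Output: WMX

Answer: WMX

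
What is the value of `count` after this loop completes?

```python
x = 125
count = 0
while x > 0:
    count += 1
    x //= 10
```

Count digits by repeated division by 10
`count` takes the values: 0 → 1 → 2 → 3

Answer: 3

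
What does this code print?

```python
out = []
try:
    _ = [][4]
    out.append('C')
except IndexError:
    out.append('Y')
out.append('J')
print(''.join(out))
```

Execution trace: 'Y' (except IndexError) → 'J' (after the try/except). Output: YJ

Answer: YJ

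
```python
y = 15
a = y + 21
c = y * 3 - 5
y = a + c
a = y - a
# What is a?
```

Trace:
`y = 15` → y = 15
`a = y + 21` → a = 36
`c = y * 3 - 5` → c = 40
`y = a + c` → y = 76
`a = y - a` → a = 40
So a = 40

Answer: 40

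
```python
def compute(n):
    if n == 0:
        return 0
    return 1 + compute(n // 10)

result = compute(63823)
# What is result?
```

Count of digits of 63823: 5

Answer: 5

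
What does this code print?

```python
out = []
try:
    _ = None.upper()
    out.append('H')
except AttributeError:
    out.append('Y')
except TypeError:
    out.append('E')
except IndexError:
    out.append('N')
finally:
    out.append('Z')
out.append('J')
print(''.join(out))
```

Execution trace: 'Y' (except AttributeError) → 'Z' (finally) → 'J' (after the try/except). Output: YZJ

Answer: YZJ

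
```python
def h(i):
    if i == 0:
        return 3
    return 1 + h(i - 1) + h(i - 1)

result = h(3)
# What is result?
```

h(i) = 1 + 2·h(i-1), h(0)=3. Closed form: (3+1)·2^3 - 1 = 31.

Answer: 31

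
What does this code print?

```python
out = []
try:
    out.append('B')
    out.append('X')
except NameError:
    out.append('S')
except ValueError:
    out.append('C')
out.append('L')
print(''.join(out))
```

Execution trace: 'B' (try body) → 'X' (try body, no exception) → 'L' (after the try/except). Output: BXL

Answer: BXL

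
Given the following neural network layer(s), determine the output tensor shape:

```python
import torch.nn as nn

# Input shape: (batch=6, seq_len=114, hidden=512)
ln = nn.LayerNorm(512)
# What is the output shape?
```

Input: (6, 114, 512) -> Output: (6, 114, 512)

Answer: (6, 114, 512)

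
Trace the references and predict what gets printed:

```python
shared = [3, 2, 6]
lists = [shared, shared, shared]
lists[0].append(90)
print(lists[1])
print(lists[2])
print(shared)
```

Key concept: list of same reference.
Step by step:
`shared = [3, 2, 6]` → shared = [3, 2, 6]
`lists = [shared, shared, shared]` → lists = [[3, 2, 6], [3, 2, 6], [3, 2, 6]]
`lists[0].append(90)` → shared = [3, 2, 6, 90]; lists = [[3, 2, 6, 90], [3, 2, 6, 90], [3, 2, 6, 90]]
`print(lists[1])` → prints [3, 2, 6, 90]
`print(lists[2])` → prints [3, 2, 6, 90]
`print(shared)` → prints [3, 2, 6, 90]

Answer:
[3, 2, 6, 90]
[3, 2, 6, 90]
[3, 2, 6, 90]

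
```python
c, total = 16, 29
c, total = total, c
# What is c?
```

Trace:
`c, total = 16, 29` → c = 16; total = 29
`c, total = total, c` → c = 29; total = 16
So c = 29

Answer: 29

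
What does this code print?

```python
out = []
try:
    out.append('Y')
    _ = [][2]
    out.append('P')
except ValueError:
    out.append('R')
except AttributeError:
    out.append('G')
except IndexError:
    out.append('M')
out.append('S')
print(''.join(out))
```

Execution trace: 'Y' (try body) → 'M' (except IndexError) → 'S' (after the try/except). Output: YMS

Answer: YMS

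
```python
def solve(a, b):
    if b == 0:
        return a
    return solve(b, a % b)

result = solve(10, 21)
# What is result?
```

solve(10, 21) -> solve(21, 10) -> solve(10, 1) -> solve(1, 0) -> 1

Answer: 1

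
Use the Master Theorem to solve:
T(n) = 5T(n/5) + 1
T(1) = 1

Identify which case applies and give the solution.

a=5, b=5, f(n)=1. log_5(5) = 1. Since c=0 < 1, Case 1 applies: T(n) = Θ(n^log_b(a)) = O(n).

Answer: O(n) - Case 1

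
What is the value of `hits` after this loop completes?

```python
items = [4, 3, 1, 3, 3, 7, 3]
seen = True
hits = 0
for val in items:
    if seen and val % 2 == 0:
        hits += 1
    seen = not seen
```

Count even values at even positions
`hits` takes the values: 0 → 1

Answer: 1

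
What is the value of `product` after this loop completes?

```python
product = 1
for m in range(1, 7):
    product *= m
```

6! = 720
`product` takes the values: 1 → 2 → 6 → 24 → 120 → 720

Answer: 720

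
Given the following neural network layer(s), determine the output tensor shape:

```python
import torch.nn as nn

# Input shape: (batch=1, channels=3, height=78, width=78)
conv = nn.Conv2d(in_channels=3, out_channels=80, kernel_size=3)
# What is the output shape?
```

Input: (1, 3, 78, 78) -> Output: (1, 80, 76, 76)

Answer: (1, 80, 76, 76)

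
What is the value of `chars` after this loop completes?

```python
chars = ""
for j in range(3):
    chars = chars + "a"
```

Repeat 'a' 3 times
`chars` takes the values: "" → "a" → "aa" → "aaa"

Answer: "aaa"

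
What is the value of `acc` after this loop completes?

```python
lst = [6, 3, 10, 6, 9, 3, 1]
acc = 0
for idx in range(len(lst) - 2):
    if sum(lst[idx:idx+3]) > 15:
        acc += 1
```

Count windows with sum > 15
`acc` takes the values: 0 → 1 → 2 → 3 → 4

Answer: 4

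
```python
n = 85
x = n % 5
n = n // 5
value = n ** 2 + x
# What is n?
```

Trace:
`n = 85` → n = 85
`x = n % 5` → x = 0
`n = n // 5` → n = 17
`value = n ** 2 + x` → value = 289
So n = 17

Answer: 17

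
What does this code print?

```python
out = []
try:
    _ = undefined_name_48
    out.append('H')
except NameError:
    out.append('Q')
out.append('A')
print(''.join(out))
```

Execution trace: 'Q' (except NameError) → 'A' (after the try/except). Output: QA

Answer: QA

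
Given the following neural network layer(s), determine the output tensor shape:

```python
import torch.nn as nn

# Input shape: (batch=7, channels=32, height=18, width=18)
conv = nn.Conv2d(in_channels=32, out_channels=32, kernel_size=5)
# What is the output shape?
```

Input: (7, 32, 18, 18) -> Output: (7, 32, 14, 14)

Answer: (7, 32, 14, 14)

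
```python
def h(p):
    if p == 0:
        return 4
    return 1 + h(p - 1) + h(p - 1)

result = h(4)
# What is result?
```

h(p) = 1 + 2·h(p-1), h(0)=4. Closed form: (4+1)·2^4 - 1 = 79.

Answer: 79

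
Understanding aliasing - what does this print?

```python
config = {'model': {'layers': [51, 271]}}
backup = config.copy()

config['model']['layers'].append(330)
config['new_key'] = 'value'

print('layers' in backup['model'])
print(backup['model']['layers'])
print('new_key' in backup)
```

Key concept: shallow copy gotcha with nested dict.
Step by step:
`config = {'model': {'layers': [51, 271]}}` → config = {'model': {'layers': [51, 271]}}
`backup = config.copy()` → backup = {'model': {'layers': [51, 271]}}
`config['model']['layers'].append(330)` → config = {'model': {'layers': [51, 271, 330]}}; backup = {'model': {'layers': [51, 271, 330]}}
`config['new_key'] = 'value'` → config = {'model': {'layers': [51, 271, 330]}, 'new_key': 'value'}
`print('layers' in backup['model'])` → prints True
`print(backup['model']['layers'])` → prints [51, 271, 330]
`print('new_key' in backup)` → prints False

Answer:
True
[51, 271, 330]
False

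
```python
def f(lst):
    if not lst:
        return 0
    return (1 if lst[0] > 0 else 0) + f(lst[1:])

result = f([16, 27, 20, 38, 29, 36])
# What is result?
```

Count of positive elements in [16, 27, 20, 38, 29, 36] = 6

Answer: 6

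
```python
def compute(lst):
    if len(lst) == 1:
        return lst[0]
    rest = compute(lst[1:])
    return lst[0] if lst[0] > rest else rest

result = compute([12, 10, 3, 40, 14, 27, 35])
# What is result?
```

Recursive max over [12, 10, 3, 40, 14, 27, 35] = 40

Answer: 40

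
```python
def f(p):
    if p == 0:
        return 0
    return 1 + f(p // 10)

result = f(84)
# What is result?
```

Count of digits of 84: 2

Answer: 2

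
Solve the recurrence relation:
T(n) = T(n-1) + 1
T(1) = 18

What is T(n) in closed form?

Unrolling: T(n) = T(1) + 1·(n-1) = 18 + 1(n-1) = n + 17.

Answer: T(n) = n + 17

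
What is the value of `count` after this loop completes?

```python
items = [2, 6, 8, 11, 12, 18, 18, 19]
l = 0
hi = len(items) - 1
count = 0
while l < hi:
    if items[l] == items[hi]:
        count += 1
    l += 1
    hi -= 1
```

Count matching pairs from ends
`count` takes the values: 0

Answer: 0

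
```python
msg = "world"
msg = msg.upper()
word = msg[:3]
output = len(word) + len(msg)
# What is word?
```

Trace:
`msg = "world"` → msg = 'world'
`msg = msg.upper()` → msg = 'WORLD'
`word = msg[:3]` → word = 'WOR'
`output = len(word) + len(msg)` → output = 8
So word = 'WOR'

Answer: 'WOR'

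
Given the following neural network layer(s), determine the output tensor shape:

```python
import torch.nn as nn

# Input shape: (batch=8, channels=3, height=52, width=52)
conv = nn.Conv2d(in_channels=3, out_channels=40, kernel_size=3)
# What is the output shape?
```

Input: (8, 3, 52, 52) -> Output: (8, 40, 50, 50)

Answer: (8, 40, 50, 50)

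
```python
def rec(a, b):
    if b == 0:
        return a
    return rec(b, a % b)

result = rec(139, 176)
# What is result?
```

rec(139, 176) -> rec(176, 139) -> rec(139, 37) -> rec(37, 28) -> rec(28, 9) -> rec(9, 1) -> rec(1, 0) -> 1

Answer: 1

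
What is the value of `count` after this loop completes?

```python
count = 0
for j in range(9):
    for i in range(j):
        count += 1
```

Triangle number: 0+1+2+...+8
`count` takes the values: 0 → 1 → 2 → 3 → 4 → 5 → 6 → 7 → 8 → 9 → 10 → 11 → 12 → 13 → 14 → 15 → 16 → 17 → 18 → 19 → 20 → 21 → 22 → 23 → 24 → 25 → 26 → 27 → 28 → 29 → 30 → 31 → 32 → 33 → 34 → 35 → 36

Answer: 36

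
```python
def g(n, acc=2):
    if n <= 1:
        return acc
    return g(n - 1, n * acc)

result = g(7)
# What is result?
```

Accumulator trace (n, acc): (7, 2) -> (6, 14) -> (5, 84) -> (4, 420) -> (3, 1680) -> (2, 5040) -> (1, 10080) -> return 10080

Answer: 10080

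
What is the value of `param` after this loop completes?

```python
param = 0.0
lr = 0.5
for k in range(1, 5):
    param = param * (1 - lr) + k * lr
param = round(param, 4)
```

Moving average with lr=0.5
`param` takes the values: 0.0 → 0.5 → 1.25 → 2.125 → 3.0625

Answer: 3.0625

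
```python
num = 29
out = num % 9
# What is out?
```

Trace:
`num = 29` → num = 29
`out = num % 9` → out = 2
So out = 2

Answer: 2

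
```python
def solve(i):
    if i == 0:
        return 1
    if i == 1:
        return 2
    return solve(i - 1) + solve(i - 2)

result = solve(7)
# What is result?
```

Build up from base cases: solve(0)=1, solve(1)=2, solve(2)=3, solve(3)=5, solve(4)=8, solve(5)=13, solve(6)=21, ..., solve(7)=34

Answer: 34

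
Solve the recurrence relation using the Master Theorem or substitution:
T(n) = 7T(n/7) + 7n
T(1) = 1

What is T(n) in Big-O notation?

By Master Theorem: a=7, b=7, f(n)=7n. Since log_7(7) = 1 and f(n) = Θ(n^1), Case 2 applies. T(n) = O(n log n).

Answer: O(n log n)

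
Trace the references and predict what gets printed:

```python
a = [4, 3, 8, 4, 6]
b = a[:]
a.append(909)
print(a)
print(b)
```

Key concept: slice [:] creates copy.
Step by step:
`a = [4, 3, 8, 4, 6]` → a = [4, 3, 8, 4, 6]
`b = a[:]` → b = [4, 3, 8, 4, 6]
`a.append(909)` → a = [4, 3, 8, 4, 6, 909]
`print(a)` → prints [4, 3, 8, 4, 6, 909]
`print(b)` → prints [4, 3, 8, 4, 6]

Answer:
[4, 3, 8, 4, 6, 909]
[4, 3, 8, 4, 6]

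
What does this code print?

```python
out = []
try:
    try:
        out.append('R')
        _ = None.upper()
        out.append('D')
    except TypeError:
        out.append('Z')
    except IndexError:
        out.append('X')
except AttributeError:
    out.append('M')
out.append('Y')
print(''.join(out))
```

Execution trace: 'R' (try body) → 'M' (outer except AttributeError) → 'Y' (after the try/except). Output: RMY

Answer: RMY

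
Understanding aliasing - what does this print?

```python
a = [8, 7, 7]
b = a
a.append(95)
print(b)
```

Key concept: basic list aliasing.
Step by step:
`a = [8, 7, 7]` → a = [8, 7, 7]
`b = a` → b = [8, 7, 7] (same object as a)
`a.append(95)` → a = [8, 7, 7, 95] (same object as b); b = [8, 7, 7, 95] (same object as a)
`print(b)` → prints [8, 7, 7, 95]

Answer: [8, 7, 7, 95]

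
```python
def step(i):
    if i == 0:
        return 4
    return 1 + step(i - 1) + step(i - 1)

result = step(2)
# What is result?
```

step(i) = 1 + 2·step(i-1), step(0)=4. Closed form: (4+1)·2^2 - 1 = 19.

Answer: 19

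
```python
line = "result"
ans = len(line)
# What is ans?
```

Trace:
`line = "result"` → line = 'result'
`ans = len(line)` → ans = 6
So ans = 6

Answer: 6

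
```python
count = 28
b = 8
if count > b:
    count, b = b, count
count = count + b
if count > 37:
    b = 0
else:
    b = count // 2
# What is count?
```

Trace:
`count = 28` → count = 28
`b = 8` → b = 8
`if count > b: ...` → count > b is True → count = 8; b = 28
`count = count + b` → count = 36
`if count > 37: ...` → count > 37 is False, take else branch → b = 18
So count = 36

Answer: 36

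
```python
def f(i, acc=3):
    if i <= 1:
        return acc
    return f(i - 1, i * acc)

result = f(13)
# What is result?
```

Accumulator trace (n, acc): (13, 3) -> (12, 39) -> (11, 468) -> (10, 5148) -> (9, 51480) -> (8, 463320) -> (7, 3706560) -> (6, 25945920) -> (5, 155675520) -> (4, 778377600) -> (3, 3113510400) -> (2, 9340531200) -> (1, 18681062400) -> return 18681062400

Answer: 18681062400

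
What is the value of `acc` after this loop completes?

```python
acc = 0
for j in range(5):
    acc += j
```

Sum of 0 to 4 = 10
`acc` takes the values: 0 → 1 → 3 → 6 → 10

Answer: 10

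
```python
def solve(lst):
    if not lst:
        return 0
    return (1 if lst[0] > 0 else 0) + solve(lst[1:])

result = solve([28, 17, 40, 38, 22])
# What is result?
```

Count of positive elements in [28, 17, 40, 38, 22] = 5

Answer: 5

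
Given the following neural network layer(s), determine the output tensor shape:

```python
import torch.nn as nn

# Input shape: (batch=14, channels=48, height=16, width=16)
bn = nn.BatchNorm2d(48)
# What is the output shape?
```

Input: (14, 48, 16, 16) -> Output: (14, 48, 16, 16)

Answer: (14, 48, 16, 16)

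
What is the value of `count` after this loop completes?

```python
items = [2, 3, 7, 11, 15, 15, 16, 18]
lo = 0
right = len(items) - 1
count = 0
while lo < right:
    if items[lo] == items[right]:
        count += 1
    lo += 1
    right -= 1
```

Count matching pairs from ends
`count` takes the values: 0

Answer: 0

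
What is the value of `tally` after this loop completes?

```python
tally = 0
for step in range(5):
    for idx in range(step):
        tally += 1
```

Triangle number: 0+1+2+...+4
`tally` takes the values: 0 → 1 → 2 → 3 → 4 → 5 → 6 → 7 → 8 → 9 → 10

Answer: 10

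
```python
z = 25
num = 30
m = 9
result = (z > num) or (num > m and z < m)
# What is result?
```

Trace:
`z = 25` → z = 25
`num = 30` → num = 30
`m = 9` → m = 9
`result = (z > num) or (num > m and z < m)` → result = False
So result = False

Answer: False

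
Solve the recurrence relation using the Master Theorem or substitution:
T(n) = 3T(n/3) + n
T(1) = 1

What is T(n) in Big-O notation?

By Master Theorem: a=3, b=3, f(n)=n. Since log_3(3) = 1 and f(n) = Θ(n^1), Case 2 applies. T(n) = O(n log n).

Answer: O(n log n)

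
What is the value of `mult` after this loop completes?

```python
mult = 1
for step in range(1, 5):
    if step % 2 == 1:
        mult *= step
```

Product of odd numbers 1 to 4
`mult` takes the values: 1 → 3

Answer: 3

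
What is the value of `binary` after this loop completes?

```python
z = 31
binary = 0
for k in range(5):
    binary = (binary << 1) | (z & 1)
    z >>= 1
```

Reverse lowest 5 bits of 31
`binary` takes the values: 0 → 1 → 3 → 7 → 15 → 31

Answer: 31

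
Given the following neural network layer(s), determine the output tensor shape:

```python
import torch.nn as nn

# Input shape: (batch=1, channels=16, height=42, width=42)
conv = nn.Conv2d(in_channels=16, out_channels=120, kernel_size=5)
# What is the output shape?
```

Input: (1, 16, 42, 42) -> Output: (1, 120, 38, 38)

Answer: (1, 120, 38, 38)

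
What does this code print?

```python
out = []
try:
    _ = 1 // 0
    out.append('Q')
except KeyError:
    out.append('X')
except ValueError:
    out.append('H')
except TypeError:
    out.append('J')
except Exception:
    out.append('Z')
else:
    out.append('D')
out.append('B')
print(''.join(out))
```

Execution trace: 'Z' (except Exception) → 'B' (after the try/except). Output: ZB

Answer: ZB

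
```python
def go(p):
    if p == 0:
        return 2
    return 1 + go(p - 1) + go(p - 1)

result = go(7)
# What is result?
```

go(p) = 1 + 2·go(p-1), go(0)=2. Closed form: (2+1)·2^7 - 1 = 383.

Answer: 383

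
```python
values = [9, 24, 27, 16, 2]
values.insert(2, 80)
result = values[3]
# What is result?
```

Trace:
`values = [9, 24, 27, 16, 2]` → values = [9, 24, 27, 16, 2]
`values.insert(2, 80)` → values = [9, 24, 80, 27, 16, 2]
`result = values[3]` → result = 27
So result = 27

Answer: 27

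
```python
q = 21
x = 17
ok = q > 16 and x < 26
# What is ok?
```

Trace:
`q = 21` → q = 21
`x = 17` → x = 17
`ok = q > 16 and x < 26` → ok = True
So ok = True

Answer: True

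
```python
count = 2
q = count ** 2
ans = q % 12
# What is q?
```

Trace:
`count = 2` → count = 2
`q = count ** 2` → q = 4
`ans = q % 12` → ans = 4
So q = 4

Answer: 4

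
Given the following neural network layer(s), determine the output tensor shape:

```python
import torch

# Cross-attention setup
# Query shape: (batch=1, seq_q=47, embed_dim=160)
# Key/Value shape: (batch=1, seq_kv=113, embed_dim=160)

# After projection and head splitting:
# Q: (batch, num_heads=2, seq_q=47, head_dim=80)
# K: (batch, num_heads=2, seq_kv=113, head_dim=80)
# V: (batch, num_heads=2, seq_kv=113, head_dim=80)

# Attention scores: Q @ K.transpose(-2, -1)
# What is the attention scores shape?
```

Input: (1, 47, 160) -> Output: (1, 2, 47, 113)

Answer: (1, 2, 47, 113)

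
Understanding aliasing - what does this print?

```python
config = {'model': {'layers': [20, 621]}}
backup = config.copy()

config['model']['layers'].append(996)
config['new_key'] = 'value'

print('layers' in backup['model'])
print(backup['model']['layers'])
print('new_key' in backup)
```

Key concept: shallow copy gotcha with nested dict.
Step by step:
`config = {'model': {'layers': [20, 621]}}` → config = {'model': {'layers': [20, 621]}}
`backup = config.copy()` → backup = {'model': {'layers': [20, 621]}}
`config['model']['layers'].append(996)` → config = {'model': {'layers': [20, 621, 996]}}; backup = {'model': {'layers': [20, 621, 996]}}
`config['new_key'] = 'value'` → config = {'model': {'layers': [20, 621, 996]}, 'new_key': 'value'}
`print('layers' in backup['model'])` → prints True
`print(backup['model']['layers'])` → prints [20, 621, 996]
`print('new_key' in backup)` → prints False

Answer:
True
[20, 621, 996]
False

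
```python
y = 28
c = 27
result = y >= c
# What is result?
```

Trace:
`y = 28` → y = 28
`c = 27` → c = 27
`result = y >= c` → result = True
So result = True

Answer: True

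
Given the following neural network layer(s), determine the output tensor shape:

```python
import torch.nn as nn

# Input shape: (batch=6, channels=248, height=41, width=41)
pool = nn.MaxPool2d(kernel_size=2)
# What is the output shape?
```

Input: (6, 248, 41, 41) -> Output: (6, 248, 20, 20)

Answer: (6, 248, 20, 20)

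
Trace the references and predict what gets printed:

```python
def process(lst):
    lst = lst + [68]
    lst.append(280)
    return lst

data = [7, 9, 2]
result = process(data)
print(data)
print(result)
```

Key concept: rebinding parameter vs mutation.
Step by step:
`data = [7, 9, 2]` → data = [7, 9, 2]
`result = process(data)` → result = [7, 9, 2, 68, 280]
`print(data)` → prints [7, 9, 2]
`print(result)` → prints [7, 9, 2, 68, 280]

Answer:
[7, 9, 2]
[7, 9, 2, 68, 280]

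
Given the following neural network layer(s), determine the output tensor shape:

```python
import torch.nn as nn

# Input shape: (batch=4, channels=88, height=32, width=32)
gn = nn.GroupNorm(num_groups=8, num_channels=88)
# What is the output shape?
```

Input: (4, 88, 32, 32) -> Output: (4, 88, 32, 32)

Answer: (4, 88, 32, 32)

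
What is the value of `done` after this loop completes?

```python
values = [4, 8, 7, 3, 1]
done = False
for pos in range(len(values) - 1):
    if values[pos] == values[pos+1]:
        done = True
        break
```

Check consecutive duplicates in [4, 8, 7, 3, 1]
`done` takes the values: False

Answer: False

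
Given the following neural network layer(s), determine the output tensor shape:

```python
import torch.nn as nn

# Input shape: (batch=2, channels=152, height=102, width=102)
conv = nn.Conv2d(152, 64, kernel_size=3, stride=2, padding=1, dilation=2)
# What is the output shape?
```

Input: (2, 152, 102, 102) -> Output: (2, 64, 50, 50)

Answer: (2, 64, 50, 50)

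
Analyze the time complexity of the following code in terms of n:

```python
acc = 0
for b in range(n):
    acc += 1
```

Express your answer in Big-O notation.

Each loop level contributes: n. Multiplying the contributions gives O(n).

Answer: O(n)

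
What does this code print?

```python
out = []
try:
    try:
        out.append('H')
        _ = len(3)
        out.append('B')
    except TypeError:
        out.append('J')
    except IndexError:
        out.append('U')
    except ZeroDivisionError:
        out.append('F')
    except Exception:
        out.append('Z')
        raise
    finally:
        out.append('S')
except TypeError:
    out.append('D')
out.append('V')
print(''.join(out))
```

Execution trace: 'H' (inner try body) → 'J' (inner except TypeError) → 'S' (inner finally) → 'V' (after the try/except). Output: HJSV

Answer: HJSV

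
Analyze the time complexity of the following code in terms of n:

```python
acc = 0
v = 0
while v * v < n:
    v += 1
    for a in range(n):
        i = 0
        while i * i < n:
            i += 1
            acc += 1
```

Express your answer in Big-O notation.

Each loop level contributes: √n × n × √n. Multiplying the contributions gives O(n^2).

Answer: O(n^2)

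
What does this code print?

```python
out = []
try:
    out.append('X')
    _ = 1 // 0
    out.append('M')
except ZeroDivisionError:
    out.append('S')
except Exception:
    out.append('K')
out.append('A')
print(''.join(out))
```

Execution trace: 'X' (try body) → 'S' (except ZeroDivisionError) → 'A' (after the try/except). Output: XSA

Answer: XSA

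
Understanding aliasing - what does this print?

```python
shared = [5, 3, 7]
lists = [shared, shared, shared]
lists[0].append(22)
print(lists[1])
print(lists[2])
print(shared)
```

Key concept: list of same reference.
Step by step:
`shared = [5, 3, 7]` → shared = [5, 3, 7]
`lists = [shared, shared, shared]` → lists = [[5, 3, 7], [5, 3, 7], [5, 3, 7]]
`lists[0].append(22)` → shared = [5, 3, 7, 22]; lists = [[5, 3, 7, 22], [5, 3, 7, 22], [5, 3, 7, 22]]
`print(lists[1])` → prints [5, 3, 7, 22]
`print(lists[2])` → prints [5, 3, 7, 22]
`print(shared)` → prints [5, 3, 7, 22]

Answer:
[5, 3, 7, 22]
[5, 3, 7, 22]
[5, 3, 7, 22]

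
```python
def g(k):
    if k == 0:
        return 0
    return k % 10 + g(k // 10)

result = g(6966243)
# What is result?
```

Sum of digits of 6966243: 3 + 4 + 2 + 6 + 6 + 9 + 6 = 36

Answer: 36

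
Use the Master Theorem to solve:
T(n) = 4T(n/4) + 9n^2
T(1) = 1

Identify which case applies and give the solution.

a=4, b=4, f(n)=9n^2. log_4(4) = 1. Since c=2 > 1 and the regularity condition holds (4(n/4)^2 = (4/4^2)n^2 with 4/4^2 < 1), Case 3 applies: T(n) = Θ(f(n)) = O(n^2).

Answer: O(n^2) - Case 3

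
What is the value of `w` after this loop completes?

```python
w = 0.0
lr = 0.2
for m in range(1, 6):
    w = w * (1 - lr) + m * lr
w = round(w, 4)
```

Moving average with lr=0.2
`w` takes the values: 0.0 → 0.2 → 0.56 → 1.048 → 1.6384 → 2.31072 → 2.3107

Answer: 2.3107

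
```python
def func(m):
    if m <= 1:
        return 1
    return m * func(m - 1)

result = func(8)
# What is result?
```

func(8) = 8 * 7 * 6 * 5 * 4 * 3 * 2 * 1 = 40320

Answer: 40320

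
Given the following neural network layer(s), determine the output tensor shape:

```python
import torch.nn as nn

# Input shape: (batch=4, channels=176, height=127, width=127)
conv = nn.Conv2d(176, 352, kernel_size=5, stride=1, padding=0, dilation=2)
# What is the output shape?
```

Input: (4, 176, 127, 127) -> Output: (4, 352, 119, 119)

Answer: (4, 352, 119, 119)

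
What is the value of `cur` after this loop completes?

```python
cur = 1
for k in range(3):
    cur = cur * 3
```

Multiply by 3, 3 times: 1 * 3^3 = 27
`cur` takes the values: 1 → 3 → 9 → 27

Answer: 27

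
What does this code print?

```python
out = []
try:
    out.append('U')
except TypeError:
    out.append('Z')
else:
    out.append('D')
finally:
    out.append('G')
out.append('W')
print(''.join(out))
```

Execution trace: 'U' (try body, no exception) → 'D' (else) → 'G' (finally) → 'W' (after the try/except). Output: UDGW

Answer: UDGW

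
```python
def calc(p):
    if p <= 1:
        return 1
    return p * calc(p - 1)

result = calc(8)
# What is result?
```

calc(8) = 8 * 7 * 6 * 5 * 4 * 3 * 2 * 1 = 40320

Answer: 40320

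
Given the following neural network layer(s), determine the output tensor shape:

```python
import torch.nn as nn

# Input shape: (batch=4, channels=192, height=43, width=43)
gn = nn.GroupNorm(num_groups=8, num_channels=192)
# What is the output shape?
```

Input: (4, 192, 43, 43) -> Output: (4, 192, 43, 43)

Answer: (4, 192, 43, 43)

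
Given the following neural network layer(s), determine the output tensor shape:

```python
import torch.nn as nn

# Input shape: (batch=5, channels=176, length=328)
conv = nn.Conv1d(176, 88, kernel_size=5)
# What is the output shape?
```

Input: (5, 176, 328) -> Output: (5, 88, 324)

Answer: (5, 88, 324)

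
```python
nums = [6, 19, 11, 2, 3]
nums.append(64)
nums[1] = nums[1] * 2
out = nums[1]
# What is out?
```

Trace:
`nums = [6, 19, 11, 2, 3]` → nums = [6, 19, 11, 2, 3]
`nums.append(64)` → nums = [6, 19, 11, 2, 3, 64]
`nums[1] = nums[1] * 2` → nums = [6, 38, 11, 2, 3, 64]
`out = nums[1]` → out = 38
So out = 38

Answer: 38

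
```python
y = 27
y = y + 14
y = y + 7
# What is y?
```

Trace:
`y = 27` → y = 27
`y = y + 14` → y = 41
`y = y + 7` → y = 48
So y = 48

Answer: 48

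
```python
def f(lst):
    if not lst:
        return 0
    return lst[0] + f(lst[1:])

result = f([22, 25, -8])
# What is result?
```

22 + 25 + (-8) + 0 = 39

Answer: 39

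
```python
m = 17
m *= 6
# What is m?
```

Trace:
`m = 17` → m = 17
`m *= 6` → m = 102
So m = 102

Answer: 102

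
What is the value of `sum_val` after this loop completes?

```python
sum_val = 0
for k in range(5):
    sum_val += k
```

Sum of 0 to 4 = 10
`sum_val` takes the values: 0 → 1 → 3 → 6 → 10

Answer: 10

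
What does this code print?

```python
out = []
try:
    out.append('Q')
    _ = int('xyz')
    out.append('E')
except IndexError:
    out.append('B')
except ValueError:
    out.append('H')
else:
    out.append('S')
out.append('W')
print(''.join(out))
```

Execution trace: 'Q' (try body) → 'H' (except ValueError) → 'W' (after the try/except). Output: QHW

Answer: QHW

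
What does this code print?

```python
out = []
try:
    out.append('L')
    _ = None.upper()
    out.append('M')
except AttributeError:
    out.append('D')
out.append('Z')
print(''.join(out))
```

Execution trace: 'L' (try body) → 'D' (except AttributeError) → 'Z' (after the try/except). Output: LDZ

Answer: LDZ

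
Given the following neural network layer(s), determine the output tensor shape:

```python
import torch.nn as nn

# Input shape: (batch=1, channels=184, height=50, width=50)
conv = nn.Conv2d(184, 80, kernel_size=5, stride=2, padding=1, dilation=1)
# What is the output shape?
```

Input: (1, 184, 50, 50) -> Output: (1, 80, 24, 24)

Answer: (1, 80, 24, 24)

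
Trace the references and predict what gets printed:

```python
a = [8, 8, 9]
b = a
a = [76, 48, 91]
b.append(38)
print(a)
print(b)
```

Key concept: rebinding vs mutation: a is rebound to a new list, b still points at the original.
Step by step:
`a = [8, 8, 9]` → a = [8, 8, 9]
`b = a` → b = [8, 8, 9] (same object as a)
`a = [76, 48, 91]` → a = [76, 48, 91]
`b.append(38)` → b = [8, 8, 9, 38]
`print(a)` → prints [76, 48, 91]
`print(b)` → prints [8, 8, 9, 38]

Answer:
[76, 48, 91]
[8, 8, 9, 38]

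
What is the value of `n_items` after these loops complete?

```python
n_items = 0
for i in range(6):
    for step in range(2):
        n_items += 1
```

6 * 2 = 12
`n_items` takes the values: 0 → 1 → 2 → 3 → 4 → 5 → 6 → 7 → 8 → 9 → 10 → 11 → 12

Answer: 12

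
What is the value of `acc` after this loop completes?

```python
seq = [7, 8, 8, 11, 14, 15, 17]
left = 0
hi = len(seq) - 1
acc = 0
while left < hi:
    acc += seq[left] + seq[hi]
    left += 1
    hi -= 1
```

Sum of pairs from ends
`acc` takes the values: 0 → 24 → 47 → 69

Answer: 69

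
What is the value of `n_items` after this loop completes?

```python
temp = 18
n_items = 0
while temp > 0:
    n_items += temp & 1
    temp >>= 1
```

Count set bits in 18 (binary: 0b10010)
`n_items` takes the values: 0 → 1 → 2

Answer: 2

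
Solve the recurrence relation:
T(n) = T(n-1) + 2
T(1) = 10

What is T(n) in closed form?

Unrolling: T(n) = T(1) + 2·(n-1) = 10 + 2(n-1) = 2n + 8.

Answer: T(n) = 2n + 8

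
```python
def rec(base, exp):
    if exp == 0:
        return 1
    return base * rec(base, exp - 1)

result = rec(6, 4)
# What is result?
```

rec(6, 4) = 6 * 6 * 6 * 6 = 1296

Answer: 1296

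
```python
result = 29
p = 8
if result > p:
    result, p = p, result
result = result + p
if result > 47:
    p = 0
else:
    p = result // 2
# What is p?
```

Trace:
`result = 29` → result = 29
`p = 8` → p = 8
`if result > p: ...` → result > p is True → result = 8; p = 29
`result = result + p` → result = 37
`if result > 47: ...` → result > 47 is False, take else branch → p = 18
So p = 18

Answer: 18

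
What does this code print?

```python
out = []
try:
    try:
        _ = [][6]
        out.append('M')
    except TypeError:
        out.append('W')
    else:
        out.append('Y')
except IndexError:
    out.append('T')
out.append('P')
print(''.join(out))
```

Execution trace: 'T' (outer except IndexError) → 'P' (after the try/except). Output: TP

Answer: TP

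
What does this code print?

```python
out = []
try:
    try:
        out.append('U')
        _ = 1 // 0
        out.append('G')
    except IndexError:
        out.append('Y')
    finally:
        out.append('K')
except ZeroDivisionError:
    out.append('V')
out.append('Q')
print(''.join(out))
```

Execution trace: 'U' (try body) → 'K' (finally) → 'V' (outer except ZeroDivisionError) → 'Q' (after the try/except). Output: UKVQ

Answer: UKVQ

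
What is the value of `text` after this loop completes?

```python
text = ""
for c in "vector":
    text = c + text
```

Reverse 'vector'
`text` takes the values: "" → "v" → "ev" → "cev" → "tcev" → "otcev" → "rotcev"

Answer: "rotcev"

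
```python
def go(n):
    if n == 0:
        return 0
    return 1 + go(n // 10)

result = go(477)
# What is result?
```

Count of digits of 477: 3

Answer: 3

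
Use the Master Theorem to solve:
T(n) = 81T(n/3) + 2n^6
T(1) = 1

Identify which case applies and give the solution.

a=81, b=3, f(n)=2n^6. log_3(81) = 4. Since c=6 > 4 and the regularity condition holds (81(n/3)^6 = (81/3^6)n^6 with 81/3^6 < 1), Case 3 applies: T(n) = Θ(f(n)) = O(n^6).

Answer: O(n^6) - Case 3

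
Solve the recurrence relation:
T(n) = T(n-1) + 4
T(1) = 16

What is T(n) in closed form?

Unrolling: T(n) = T(1) + 4·(n-1) = 16 + 4(n-1) = 4n + 12.

Answer: T(n) = 4n + 12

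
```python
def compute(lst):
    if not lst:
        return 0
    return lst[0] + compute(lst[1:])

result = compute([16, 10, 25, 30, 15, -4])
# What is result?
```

16 + 10 + 25 + 30 + 15 + (-4) + 0 = 92

Answer: 92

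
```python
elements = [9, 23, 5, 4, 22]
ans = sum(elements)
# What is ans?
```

Trace:
`elements = [9, 23, 5, 4, 22]` → elements = [9, 23, 5, 4, 22]
`ans = sum(elements)` → ans = 63
So ans = 63

Answer: 63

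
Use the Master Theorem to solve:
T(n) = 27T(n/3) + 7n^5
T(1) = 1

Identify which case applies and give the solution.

a=27, b=3, f(n)=7n^5. log_3(27) = 3. Since c=5 > 3 and the regularity condition holds (27(n/3)^5 = (27/3^5)n^5 with 27/3^5 < 1), Case 3 applies: T(n) = Θ(f(n)) = O(n^5).

Answer: O(n^5) - Case 3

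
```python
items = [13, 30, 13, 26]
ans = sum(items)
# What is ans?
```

Trace:
`items = [13, 30, 13, 26]` → items = [13, 30, 13, 26]
`ans = sum(items)` → ans = 82
So ans = 82

Answer: 82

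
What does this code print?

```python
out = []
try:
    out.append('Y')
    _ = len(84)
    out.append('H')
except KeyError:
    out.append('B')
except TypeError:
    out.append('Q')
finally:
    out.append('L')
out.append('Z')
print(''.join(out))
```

Execution trace: 'Y' (try body) → 'Q' (except TypeError) → 'L' (finally) → 'Z' (after the try/except). Output: YQLZ

Answer: YQLZ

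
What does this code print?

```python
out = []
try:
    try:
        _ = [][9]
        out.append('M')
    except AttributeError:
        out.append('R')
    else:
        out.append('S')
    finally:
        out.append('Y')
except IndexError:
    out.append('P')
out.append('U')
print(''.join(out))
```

Execution trace: 'Y' (finally) → 'P' (outer except IndexError) → 'U' (after the try/except). Output: YPU

Answer: YPU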